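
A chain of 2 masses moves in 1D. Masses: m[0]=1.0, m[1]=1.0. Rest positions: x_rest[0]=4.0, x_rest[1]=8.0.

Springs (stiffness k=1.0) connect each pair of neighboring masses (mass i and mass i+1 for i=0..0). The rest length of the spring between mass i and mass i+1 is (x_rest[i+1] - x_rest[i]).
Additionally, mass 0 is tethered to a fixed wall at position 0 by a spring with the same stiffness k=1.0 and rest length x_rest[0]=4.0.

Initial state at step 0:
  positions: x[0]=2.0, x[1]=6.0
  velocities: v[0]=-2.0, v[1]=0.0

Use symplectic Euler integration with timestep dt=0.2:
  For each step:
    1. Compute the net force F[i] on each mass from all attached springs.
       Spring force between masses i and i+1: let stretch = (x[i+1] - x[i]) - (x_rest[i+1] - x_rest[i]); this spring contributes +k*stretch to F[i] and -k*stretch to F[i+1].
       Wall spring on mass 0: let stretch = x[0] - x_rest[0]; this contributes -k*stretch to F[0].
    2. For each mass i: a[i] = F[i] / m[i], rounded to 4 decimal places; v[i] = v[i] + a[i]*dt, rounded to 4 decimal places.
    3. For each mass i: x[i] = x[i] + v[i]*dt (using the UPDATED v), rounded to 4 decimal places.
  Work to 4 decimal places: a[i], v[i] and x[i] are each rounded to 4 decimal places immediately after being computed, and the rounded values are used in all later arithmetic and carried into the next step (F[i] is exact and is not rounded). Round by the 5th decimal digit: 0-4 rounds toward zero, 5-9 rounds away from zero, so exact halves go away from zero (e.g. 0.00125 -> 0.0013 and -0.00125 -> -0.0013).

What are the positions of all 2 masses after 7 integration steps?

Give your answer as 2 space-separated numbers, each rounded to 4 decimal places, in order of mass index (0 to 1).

Step 0: x=[2.0000 6.0000] v=[-2.0000 0.0000]
Step 1: x=[1.6800 6.0000] v=[-1.6000 0.0000]
Step 2: x=[1.4656 5.9872] v=[-1.0720 -0.0640]
Step 3: x=[1.3734 5.9535] v=[-0.4608 -0.1683]
Step 4: x=[1.4095 5.8966] v=[0.1805 -0.2843]
Step 5: x=[1.5687 5.8203] v=[0.7960 -0.3817]
Step 6: x=[1.8352 5.7339] v=[1.3326 -0.4320]
Step 7: x=[2.1843 5.6516] v=[1.7453 -0.4117]

Answer: 2.1843 5.6516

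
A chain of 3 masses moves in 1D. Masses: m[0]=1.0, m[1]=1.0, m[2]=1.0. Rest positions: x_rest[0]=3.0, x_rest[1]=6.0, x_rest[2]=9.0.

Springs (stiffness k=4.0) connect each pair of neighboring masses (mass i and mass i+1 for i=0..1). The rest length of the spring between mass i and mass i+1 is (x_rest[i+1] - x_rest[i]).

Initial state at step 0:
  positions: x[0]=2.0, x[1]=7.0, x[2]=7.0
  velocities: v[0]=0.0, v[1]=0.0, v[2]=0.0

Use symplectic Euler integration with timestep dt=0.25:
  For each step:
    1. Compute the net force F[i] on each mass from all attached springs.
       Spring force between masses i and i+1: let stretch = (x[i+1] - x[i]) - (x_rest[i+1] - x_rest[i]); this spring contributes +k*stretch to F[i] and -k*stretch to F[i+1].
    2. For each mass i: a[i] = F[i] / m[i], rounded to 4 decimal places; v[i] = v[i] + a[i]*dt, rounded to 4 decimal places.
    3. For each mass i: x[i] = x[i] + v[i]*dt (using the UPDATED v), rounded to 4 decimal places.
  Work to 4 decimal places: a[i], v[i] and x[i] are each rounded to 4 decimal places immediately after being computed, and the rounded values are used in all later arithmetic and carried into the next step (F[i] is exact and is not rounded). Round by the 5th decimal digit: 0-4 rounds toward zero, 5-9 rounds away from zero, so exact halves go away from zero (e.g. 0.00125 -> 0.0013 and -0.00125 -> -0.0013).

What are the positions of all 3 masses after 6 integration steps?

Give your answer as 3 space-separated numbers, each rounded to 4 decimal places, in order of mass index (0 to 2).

Step 0: x=[2.0000 7.0000 7.0000] v=[0.0000 0.0000 0.0000]
Step 1: x=[2.5000 5.7500 7.7500] v=[2.0000 -5.0000 3.0000]
Step 2: x=[3.0625 4.1875 8.7500] v=[2.2500 -6.2500 4.0000]
Step 3: x=[3.1563 3.4844 9.3594] v=[0.3750 -2.8125 2.4375]
Step 4: x=[2.5821 4.1680 9.2500] v=[-2.2969 2.7344 -0.4375]
Step 5: x=[1.6544 5.7256 8.6201] v=[-3.7110 6.2305 -2.5195]
Step 6: x=[0.9945 6.9891 8.0166] v=[-2.6398 5.0538 -2.4140]

Answer: 0.9945 6.9891 8.0166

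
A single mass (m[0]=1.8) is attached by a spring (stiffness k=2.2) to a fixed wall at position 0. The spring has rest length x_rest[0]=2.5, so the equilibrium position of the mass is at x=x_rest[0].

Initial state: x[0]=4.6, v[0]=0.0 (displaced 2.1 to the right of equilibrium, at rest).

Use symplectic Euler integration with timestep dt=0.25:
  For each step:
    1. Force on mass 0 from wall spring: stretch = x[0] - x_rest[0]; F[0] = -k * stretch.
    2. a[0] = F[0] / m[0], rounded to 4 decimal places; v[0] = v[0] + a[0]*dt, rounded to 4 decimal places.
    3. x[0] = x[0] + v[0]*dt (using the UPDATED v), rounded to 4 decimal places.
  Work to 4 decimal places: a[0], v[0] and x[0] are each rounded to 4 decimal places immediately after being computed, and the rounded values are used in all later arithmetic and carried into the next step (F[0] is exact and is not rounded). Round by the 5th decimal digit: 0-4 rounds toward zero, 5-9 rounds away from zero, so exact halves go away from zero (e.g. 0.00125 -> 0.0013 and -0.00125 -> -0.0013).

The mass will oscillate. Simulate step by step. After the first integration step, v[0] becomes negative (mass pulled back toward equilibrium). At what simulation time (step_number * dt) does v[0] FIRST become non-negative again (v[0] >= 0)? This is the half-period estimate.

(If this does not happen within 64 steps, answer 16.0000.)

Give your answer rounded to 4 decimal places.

Step 0: x=[4.6000] v=[0.0000]
Step 1: x=[4.4396] v=[-0.6417]
Step 2: x=[4.1310] v=[-1.2344]
Step 3: x=[3.6978] v=[-1.7328]
Step 4: x=[3.1731] v=[-2.0988]
Step 5: x=[2.5970] v=[-2.3045]
Step 6: x=[2.0135] v=[-2.3342]
Step 7: x=[1.4671] v=[-2.1856]
Step 8: x=[0.9996] v=[-1.8700]
Step 9: x=[0.6467] v=[-1.4116]
Step 10: x=[0.4354] v=[-0.8453]
Step 11: x=[0.3818] v=[-0.2145]
Step 12: x=[0.4900] v=[0.4327]
First v>=0 after going negative at step 12, time=3.0000

Answer: 3.0000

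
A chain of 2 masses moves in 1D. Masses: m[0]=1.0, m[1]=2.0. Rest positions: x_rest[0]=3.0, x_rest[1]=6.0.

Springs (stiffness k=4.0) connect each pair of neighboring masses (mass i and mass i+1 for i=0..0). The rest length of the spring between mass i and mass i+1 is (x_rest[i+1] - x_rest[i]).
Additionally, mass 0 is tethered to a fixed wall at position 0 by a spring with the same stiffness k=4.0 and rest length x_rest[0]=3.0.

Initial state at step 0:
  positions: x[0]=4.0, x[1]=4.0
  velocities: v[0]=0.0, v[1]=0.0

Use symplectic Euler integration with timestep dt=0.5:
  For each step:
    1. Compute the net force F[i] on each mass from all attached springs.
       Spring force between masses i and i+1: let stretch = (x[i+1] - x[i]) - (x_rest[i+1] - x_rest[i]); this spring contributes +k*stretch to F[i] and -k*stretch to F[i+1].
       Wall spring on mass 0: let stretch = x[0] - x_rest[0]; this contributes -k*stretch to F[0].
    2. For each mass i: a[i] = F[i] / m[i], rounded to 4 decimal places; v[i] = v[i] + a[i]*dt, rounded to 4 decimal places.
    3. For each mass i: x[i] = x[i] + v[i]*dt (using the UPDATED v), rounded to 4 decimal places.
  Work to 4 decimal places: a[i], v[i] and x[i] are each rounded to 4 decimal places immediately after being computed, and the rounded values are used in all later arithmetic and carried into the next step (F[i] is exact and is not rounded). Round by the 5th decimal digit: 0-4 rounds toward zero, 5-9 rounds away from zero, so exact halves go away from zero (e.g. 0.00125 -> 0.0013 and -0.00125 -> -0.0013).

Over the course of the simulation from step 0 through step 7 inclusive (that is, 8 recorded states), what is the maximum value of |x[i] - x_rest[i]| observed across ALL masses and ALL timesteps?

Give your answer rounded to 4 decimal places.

Step 0: x=[4.0000 4.0000] v=[0.0000 0.0000]
Step 1: x=[0.0000 5.5000] v=[-8.0000 3.0000]
Step 2: x=[1.5000 5.7500] v=[3.0000 0.5000]
Step 3: x=[5.7500 5.3750] v=[8.5000 -0.7500]
Step 4: x=[3.8750 6.6875] v=[-3.7500 2.6250]
Step 5: x=[0.9375 8.0938] v=[-5.8750 2.8125]
Step 6: x=[4.2188 7.4219] v=[6.5626 -1.3438]
Step 7: x=[6.4844 6.6485] v=[4.5312 -1.5469]
Max displacement = 3.4844

Answer: 3.4844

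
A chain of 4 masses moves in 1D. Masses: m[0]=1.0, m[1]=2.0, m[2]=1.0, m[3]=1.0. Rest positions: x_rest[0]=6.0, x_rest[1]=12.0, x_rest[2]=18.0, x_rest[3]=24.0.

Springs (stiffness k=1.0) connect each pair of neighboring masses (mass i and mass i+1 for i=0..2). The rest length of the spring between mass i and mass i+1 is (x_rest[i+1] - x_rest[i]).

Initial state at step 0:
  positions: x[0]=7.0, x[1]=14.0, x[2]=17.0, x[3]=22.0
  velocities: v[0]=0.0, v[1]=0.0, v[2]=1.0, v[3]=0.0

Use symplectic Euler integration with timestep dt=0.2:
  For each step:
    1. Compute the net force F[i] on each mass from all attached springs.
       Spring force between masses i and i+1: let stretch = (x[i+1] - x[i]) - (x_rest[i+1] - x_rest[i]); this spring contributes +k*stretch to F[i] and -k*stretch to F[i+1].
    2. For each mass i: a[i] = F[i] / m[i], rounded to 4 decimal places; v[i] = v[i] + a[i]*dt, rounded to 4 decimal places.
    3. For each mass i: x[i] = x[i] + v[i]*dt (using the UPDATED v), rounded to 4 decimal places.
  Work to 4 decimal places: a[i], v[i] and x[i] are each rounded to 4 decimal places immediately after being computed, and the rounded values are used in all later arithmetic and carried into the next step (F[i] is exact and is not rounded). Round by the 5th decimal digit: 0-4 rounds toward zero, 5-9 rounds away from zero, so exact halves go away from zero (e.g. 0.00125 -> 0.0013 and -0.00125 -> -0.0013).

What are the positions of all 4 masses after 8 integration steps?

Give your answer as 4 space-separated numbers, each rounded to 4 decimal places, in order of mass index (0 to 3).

Answer: 7.6400 12.3283 19.2173 24.0863

Derivation:
Step 0: x=[7.0000 14.0000 17.0000 22.0000] v=[0.0000 0.0000 1.0000 0.0000]
Step 1: x=[7.0400 13.9200 17.2800 22.0400] v=[0.2000 -0.4000 1.4000 0.2000]
Step 2: x=[7.1152 13.7696 17.6160 22.1296] v=[0.3760 -0.7520 1.6800 0.4480]
Step 3: x=[7.2166 13.5630 17.9787 22.2787] v=[0.5069 -1.0328 1.8134 0.7453]
Step 4: x=[7.3318 13.3178 18.3368 22.4958] v=[0.5762 -1.2259 1.7903 1.0853]
Step 5: x=[7.4465 13.0533 18.6605 22.7865] v=[0.5734 -1.3226 1.6183 1.4535]
Step 6: x=[7.5455 12.7888 18.9249 23.1522] v=[0.4948 -1.3226 1.3221 1.8283]
Step 7: x=[7.6142 12.5421 19.1130 23.5888] v=[0.3435 -1.2333 0.9403 2.1828]
Step 8: x=[7.6400 12.3283 19.2173 24.0863] v=[0.1291 -1.0690 0.5213 2.4876]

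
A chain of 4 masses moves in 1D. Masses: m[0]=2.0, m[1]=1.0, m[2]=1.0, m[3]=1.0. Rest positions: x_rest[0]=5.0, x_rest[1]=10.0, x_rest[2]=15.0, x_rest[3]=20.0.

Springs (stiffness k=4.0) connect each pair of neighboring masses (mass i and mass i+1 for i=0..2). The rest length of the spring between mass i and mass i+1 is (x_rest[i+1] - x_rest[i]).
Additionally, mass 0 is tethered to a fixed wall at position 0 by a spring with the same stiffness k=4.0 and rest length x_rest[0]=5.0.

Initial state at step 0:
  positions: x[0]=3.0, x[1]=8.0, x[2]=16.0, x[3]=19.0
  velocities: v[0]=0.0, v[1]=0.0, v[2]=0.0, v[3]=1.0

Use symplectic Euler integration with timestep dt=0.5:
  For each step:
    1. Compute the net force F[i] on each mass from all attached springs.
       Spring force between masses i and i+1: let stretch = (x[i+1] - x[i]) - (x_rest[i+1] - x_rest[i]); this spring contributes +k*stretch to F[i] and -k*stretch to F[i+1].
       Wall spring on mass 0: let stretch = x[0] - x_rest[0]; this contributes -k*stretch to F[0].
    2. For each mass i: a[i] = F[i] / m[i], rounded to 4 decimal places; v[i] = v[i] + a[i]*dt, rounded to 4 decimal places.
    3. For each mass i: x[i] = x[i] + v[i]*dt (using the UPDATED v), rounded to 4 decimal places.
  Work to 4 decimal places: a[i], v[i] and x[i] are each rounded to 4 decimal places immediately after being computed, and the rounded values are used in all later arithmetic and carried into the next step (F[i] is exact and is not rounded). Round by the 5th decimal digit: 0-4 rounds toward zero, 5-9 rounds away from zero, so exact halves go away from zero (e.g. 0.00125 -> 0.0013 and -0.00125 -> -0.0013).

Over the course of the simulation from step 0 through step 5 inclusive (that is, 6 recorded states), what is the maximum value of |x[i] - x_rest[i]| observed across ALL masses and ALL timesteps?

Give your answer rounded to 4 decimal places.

Answer: 4.0000

Derivation:
Step 0: x=[3.0000 8.0000 16.0000 19.0000] v=[0.0000 0.0000 0.0000 1.0000]
Step 1: x=[4.0000 11.0000 11.0000 21.5000] v=[2.0000 6.0000 -10.0000 5.0000]
Step 2: x=[6.5000 7.0000 16.5000 18.5000] v=[5.0000 -8.0000 11.0000 -6.0000]
Step 3: x=[6.0000 12.0000 14.5000 18.5000] v=[-1.0000 10.0000 -4.0000 0.0000]
Step 4: x=[5.5000 13.5000 14.0000 19.5000] v=[-1.0000 3.0000 -1.0000 2.0000]
Step 5: x=[6.2500 7.5000 18.5000 20.0000] v=[1.5000 -12.0000 9.0000 1.0000]
Max displacement = 4.0000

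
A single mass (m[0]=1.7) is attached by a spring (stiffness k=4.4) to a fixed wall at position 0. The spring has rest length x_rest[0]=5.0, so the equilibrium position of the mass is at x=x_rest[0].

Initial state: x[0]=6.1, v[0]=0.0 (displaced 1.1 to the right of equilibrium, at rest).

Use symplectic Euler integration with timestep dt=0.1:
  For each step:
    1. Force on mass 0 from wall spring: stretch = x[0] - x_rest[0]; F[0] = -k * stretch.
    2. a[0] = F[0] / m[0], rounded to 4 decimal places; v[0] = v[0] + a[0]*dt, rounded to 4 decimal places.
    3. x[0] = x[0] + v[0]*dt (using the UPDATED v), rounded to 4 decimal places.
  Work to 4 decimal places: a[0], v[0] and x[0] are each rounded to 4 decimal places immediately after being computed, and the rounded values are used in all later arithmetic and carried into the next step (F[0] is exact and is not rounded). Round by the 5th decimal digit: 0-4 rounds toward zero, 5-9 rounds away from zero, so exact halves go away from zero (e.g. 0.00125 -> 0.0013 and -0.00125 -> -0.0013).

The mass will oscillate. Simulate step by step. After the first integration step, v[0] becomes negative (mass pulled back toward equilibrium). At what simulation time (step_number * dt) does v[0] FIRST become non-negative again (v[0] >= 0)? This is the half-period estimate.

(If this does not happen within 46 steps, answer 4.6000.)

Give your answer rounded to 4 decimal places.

Answer: 2.0000

Derivation:
Step 0: x=[6.1000] v=[0.0000]
Step 1: x=[6.0715] v=[-0.2847]
Step 2: x=[6.0153] v=[-0.5620]
Step 3: x=[5.9328] v=[-0.8248]
Step 4: x=[5.8262] v=[-1.0662]
Step 5: x=[5.6982] v=[-1.2800]
Step 6: x=[5.5521] v=[-1.4607]
Step 7: x=[5.3917] v=[-1.6036]
Step 8: x=[5.2212] v=[-1.7050]
Step 9: x=[5.0450] v=[-1.7623]
Step 10: x=[4.8676] v=[-1.7740]
Step 11: x=[4.6936] v=[-1.7397]
Step 12: x=[4.5276] v=[-1.6604]
Step 13: x=[4.3738] v=[-1.5381]
Step 14: x=[4.2362] v=[-1.3760]
Step 15: x=[4.1184] v=[-1.1783]
Step 16: x=[4.0234] v=[-0.9501]
Step 17: x=[3.9537] v=[-0.6973]
Step 18: x=[3.9111] v=[-0.4265]
Step 19: x=[3.8966] v=[-0.1447]
Step 20: x=[3.9107] v=[0.1409]
First v>=0 after going negative at step 20, time=2.0000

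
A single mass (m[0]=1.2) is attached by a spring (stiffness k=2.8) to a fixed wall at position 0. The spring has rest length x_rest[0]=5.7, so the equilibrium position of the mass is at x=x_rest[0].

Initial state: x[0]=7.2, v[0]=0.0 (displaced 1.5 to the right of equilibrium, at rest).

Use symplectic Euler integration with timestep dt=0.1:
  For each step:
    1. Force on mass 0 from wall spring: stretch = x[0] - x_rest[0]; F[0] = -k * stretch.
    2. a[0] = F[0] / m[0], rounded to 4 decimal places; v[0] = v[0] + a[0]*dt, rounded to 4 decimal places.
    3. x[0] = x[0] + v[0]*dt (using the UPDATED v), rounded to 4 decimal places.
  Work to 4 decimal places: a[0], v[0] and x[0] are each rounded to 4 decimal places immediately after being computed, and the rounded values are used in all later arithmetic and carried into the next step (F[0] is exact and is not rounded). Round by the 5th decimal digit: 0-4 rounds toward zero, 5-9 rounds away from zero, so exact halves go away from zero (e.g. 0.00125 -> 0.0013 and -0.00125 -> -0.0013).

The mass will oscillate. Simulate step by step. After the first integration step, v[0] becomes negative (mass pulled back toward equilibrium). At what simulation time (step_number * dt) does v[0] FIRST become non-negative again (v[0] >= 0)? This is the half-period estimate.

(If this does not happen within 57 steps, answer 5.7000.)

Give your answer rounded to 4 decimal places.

Step 0: x=[7.2000] v=[0.0000]
Step 1: x=[7.1650] v=[-0.3500]
Step 2: x=[7.0958] v=[-0.6918]
Step 3: x=[6.9941] v=[-1.0175]
Step 4: x=[6.8622] v=[-1.3195]
Step 5: x=[6.7031] v=[-1.5907]
Step 6: x=[6.5206] v=[-1.8248]
Step 7: x=[6.3190] v=[-2.0163]
Step 8: x=[6.1029] v=[-2.1607]
Step 9: x=[5.8774] v=[-2.2547]
Step 10: x=[5.6478] v=[-2.2961]
Step 11: x=[5.4194] v=[-2.2839]
Step 12: x=[5.1976] v=[-2.2184]
Step 13: x=[4.9875] v=[-2.1012]
Step 14: x=[4.7940] v=[-1.9350]
Step 15: x=[4.6216] v=[-1.7236]
Step 16: x=[4.4744] v=[-1.4720]
Step 17: x=[4.3558] v=[-1.1860]
Step 18: x=[4.2686] v=[-0.8724]
Step 19: x=[4.2148] v=[-0.5384]
Step 20: x=[4.1956] v=[-0.1919]
Step 21: x=[4.2115] v=[0.1591]
First v>=0 after going negative at step 21, time=2.1000

Answer: 2.1000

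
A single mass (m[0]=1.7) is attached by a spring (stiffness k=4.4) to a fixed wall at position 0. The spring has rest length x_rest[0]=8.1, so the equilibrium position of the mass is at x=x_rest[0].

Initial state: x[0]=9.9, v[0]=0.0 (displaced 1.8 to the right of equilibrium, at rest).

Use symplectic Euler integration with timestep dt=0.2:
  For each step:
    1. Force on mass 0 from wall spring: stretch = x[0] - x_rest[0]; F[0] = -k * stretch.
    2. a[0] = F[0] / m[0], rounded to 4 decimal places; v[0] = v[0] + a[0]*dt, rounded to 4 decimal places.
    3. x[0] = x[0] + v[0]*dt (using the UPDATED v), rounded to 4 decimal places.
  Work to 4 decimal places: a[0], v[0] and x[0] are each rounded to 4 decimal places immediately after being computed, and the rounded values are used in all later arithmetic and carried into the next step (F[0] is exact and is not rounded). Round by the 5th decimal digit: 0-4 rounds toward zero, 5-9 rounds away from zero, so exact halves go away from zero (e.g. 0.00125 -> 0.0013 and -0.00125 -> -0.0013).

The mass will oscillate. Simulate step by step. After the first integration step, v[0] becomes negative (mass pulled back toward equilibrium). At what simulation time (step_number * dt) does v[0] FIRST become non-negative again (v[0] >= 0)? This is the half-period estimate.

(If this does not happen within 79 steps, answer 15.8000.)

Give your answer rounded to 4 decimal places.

Step 0: x=[9.9000] v=[0.0000]
Step 1: x=[9.7136] v=[-0.9318]
Step 2: x=[9.3602] v=[-1.7671]
Step 3: x=[8.8763] v=[-2.4194]
Step 4: x=[8.3121] v=[-2.8212]
Step 5: x=[7.7259] v=[-2.9310]
Step 6: x=[7.1784] v=[-2.7373]
Step 7: x=[6.7264] v=[-2.2602]
Step 8: x=[6.4166] v=[-1.5492]
Step 9: x=[6.2810] v=[-0.6778]
Step 10: x=[6.3338] v=[0.2638]
First v>=0 after going negative at step 10, time=2.0000

Answer: 2.0000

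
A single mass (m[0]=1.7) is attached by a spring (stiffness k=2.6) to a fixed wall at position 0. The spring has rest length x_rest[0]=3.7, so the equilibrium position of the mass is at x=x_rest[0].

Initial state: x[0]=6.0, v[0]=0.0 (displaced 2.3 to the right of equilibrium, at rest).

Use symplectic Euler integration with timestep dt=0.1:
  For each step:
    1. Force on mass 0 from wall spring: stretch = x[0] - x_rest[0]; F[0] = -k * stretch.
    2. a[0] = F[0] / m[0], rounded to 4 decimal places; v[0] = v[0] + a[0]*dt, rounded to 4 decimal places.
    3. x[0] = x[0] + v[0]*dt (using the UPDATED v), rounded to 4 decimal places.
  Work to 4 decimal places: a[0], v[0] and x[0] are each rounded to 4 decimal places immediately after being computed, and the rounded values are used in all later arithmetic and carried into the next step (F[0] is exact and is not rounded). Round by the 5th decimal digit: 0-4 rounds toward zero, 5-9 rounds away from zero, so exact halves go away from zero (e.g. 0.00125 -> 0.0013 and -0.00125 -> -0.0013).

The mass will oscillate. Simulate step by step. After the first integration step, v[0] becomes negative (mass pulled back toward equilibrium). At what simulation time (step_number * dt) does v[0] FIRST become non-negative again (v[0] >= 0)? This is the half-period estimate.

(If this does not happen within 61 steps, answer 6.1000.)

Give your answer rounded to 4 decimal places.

Answer: 2.6000

Derivation:
Step 0: x=[6.0000] v=[0.0000]
Step 1: x=[5.9648] v=[-0.3518]
Step 2: x=[5.8950] v=[-0.6982]
Step 3: x=[5.7916] v=[-1.0339]
Step 4: x=[5.6562] v=[-1.3538]
Step 5: x=[5.4909] v=[-1.6530]
Step 6: x=[5.2982] v=[-1.9269]
Step 7: x=[5.0811] v=[-2.1713]
Step 8: x=[4.8429] v=[-2.3825]
Step 9: x=[4.5872] v=[-2.5573]
Step 10: x=[4.3179] v=[-2.6930]
Step 11: x=[4.0392] v=[-2.7875]
Step 12: x=[3.7553] v=[-2.8394]
Step 13: x=[3.4705] v=[-2.8479]
Step 14: x=[3.1892] v=[-2.8128]
Step 15: x=[2.9157] v=[-2.7347]
Step 16: x=[2.6542] v=[-2.6148]
Step 17: x=[2.4087] v=[-2.4549]
Step 18: x=[2.1830] v=[-2.2574]
Step 19: x=[1.9805] v=[-2.0254]
Step 20: x=[1.8043] v=[-1.7624]
Step 21: x=[1.6571] v=[-1.4725]
Step 22: x=[1.5411] v=[-1.1601]
Step 23: x=[1.4581] v=[-0.8299]
Step 24: x=[1.4094] v=[-0.4870]
Step 25: x=[1.3957] v=[-0.1367]
Step 26: x=[1.4173] v=[0.2157]
First v>=0 after going negative at step 26, time=2.6000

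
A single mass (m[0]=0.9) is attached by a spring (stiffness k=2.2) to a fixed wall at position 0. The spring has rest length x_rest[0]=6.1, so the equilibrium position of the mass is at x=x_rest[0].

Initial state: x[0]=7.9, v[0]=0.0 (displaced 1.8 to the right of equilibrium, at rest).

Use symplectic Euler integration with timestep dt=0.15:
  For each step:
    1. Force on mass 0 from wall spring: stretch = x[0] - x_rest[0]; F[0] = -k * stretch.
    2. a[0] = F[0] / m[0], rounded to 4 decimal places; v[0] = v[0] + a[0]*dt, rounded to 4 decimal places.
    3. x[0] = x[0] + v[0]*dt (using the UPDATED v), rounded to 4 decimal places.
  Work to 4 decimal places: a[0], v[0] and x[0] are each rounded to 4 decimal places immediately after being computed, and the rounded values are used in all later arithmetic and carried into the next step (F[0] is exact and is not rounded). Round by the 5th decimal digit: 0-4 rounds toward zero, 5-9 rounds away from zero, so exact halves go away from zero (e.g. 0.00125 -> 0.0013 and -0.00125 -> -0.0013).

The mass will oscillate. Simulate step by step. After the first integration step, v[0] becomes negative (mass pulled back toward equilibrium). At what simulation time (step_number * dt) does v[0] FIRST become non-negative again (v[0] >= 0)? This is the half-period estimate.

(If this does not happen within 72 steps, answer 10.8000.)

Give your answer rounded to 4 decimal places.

Step 0: x=[7.9000] v=[0.0000]
Step 1: x=[7.8010] v=[-0.6600]
Step 2: x=[7.6084] v=[-1.2837]
Step 3: x=[7.3329] v=[-1.8368]
Step 4: x=[6.9896] v=[-2.2889]
Step 5: x=[6.5973] v=[-2.6151]
Step 6: x=[6.1777] v=[-2.7974]
Step 7: x=[5.7538] v=[-2.8259]
Step 8: x=[5.3490] v=[-2.6990]
Step 9: x=[4.9855] v=[-2.4236]
Step 10: x=[4.6833] v=[-2.0150]
Step 11: x=[4.4590] v=[-1.4956]
Step 12: x=[4.3249] v=[-0.8939]
Step 13: x=[4.2885] v=[-0.2430]
Step 14: x=[4.3517] v=[0.4212]
First v>=0 after going negative at step 14, time=2.1000

Answer: 2.1000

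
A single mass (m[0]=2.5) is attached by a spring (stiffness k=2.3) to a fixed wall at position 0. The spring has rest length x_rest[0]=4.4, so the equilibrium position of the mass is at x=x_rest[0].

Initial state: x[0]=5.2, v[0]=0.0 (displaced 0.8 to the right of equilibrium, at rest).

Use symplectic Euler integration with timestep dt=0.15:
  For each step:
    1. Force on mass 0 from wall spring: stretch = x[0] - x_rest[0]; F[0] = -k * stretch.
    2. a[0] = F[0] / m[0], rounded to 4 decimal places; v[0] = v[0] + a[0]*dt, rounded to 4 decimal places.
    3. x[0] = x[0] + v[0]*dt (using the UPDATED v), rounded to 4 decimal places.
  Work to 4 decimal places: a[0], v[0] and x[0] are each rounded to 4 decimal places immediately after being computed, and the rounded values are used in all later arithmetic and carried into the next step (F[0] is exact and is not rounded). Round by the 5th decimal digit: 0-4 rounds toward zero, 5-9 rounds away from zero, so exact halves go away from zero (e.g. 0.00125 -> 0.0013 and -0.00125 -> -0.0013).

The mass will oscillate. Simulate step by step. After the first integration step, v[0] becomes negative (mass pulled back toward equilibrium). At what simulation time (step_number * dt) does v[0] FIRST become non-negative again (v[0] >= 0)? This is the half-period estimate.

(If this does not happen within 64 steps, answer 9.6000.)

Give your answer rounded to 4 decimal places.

Step 0: x=[5.2000] v=[0.0000]
Step 1: x=[5.1834] v=[-0.1104]
Step 2: x=[5.1506] v=[-0.2185]
Step 3: x=[5.1023] v=[-0.3221]
Step 4: x=[5.0395] v=[-0.4190]
Step 5: x=[4.9634] v=[-0.5072]
Step 6: x=[4.8757] v=[-0.5849]
Step 7: x=[4.7781] v=[-0.6505]
Step 8: x=[4.6727] v=[-0.7027]
Step 9: x=[4.5617] v=[-0.7403]
Step 10: x=[4.4473] v=[-0.7626]
Step 11: x=[4.3319] v=[-0.7691]
Step 12: x=[4.2179] v=[-0.7597]
Step 13: x=[4.1077] v=[-0.7346]
Step 14: x=[4.0036] v=[-0.6943]
Step 15: x=[3.9077] v=[-0.6396]
Step 16: x=[3.8219] v=[-0.5717]
Step 17: x=[3.7481] v=[-0.4919]
Step 18: x=[3.6878] v=[-0.4019]
Step 19: x=[3.6423] v=[-0.3036]
Step 20: x=[3.6125] v=[-0.1990]
Step 21: x=[3.5990] v=[-0.0903]
Step 22: x=[3.6020] v=[0.0202]
First v>=0 after going negative at step 22, time=3.3000

Answer: 3.3000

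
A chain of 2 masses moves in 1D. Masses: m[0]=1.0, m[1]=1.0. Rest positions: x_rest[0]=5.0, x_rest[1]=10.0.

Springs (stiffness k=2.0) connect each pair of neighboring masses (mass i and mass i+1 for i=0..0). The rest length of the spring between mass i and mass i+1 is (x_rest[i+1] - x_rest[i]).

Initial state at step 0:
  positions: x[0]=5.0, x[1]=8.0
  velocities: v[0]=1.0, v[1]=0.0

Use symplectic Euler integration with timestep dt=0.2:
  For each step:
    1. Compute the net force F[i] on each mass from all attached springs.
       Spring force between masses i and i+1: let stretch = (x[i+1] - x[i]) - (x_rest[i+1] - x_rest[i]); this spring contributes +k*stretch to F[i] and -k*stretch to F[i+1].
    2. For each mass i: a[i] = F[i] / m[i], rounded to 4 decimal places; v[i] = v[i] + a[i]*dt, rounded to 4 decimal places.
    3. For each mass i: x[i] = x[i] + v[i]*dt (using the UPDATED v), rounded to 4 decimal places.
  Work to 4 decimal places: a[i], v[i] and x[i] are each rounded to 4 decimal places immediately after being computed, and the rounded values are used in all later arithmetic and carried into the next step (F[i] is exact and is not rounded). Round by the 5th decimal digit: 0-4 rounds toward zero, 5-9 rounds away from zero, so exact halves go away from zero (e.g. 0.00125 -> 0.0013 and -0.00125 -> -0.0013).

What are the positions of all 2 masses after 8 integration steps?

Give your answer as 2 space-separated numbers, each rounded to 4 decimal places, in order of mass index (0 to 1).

Answer: 3.7991 10.8009

Derivation:
Step 0: x=[5.0000 8.0000] v=[1.0000 0.0000]
Step 1: x=[5.0400 8.1600] v=[0.2000 0.8000]
Step 2: x=[4.9296 8.4704] v=[-0.5520 1.5520]
Step 3: x=[4.7025 8.8975] v=[-1.1357 2.1357]
Step 4: x=[4.4110 9.3890] v=[-1.4577 2.4577]
Step 5: x=[4.1177 9.8823] v=[-1.4665 2.4665]
Step 6: x=[3.8856 10.3144] v=[-1.1607 2.1607]
Step 7: x=[3.7678 10.6322] v=[-0.5892 1.5892]
Step 8: x=[3.7991 10.8009] v=[0.1566 0.8434]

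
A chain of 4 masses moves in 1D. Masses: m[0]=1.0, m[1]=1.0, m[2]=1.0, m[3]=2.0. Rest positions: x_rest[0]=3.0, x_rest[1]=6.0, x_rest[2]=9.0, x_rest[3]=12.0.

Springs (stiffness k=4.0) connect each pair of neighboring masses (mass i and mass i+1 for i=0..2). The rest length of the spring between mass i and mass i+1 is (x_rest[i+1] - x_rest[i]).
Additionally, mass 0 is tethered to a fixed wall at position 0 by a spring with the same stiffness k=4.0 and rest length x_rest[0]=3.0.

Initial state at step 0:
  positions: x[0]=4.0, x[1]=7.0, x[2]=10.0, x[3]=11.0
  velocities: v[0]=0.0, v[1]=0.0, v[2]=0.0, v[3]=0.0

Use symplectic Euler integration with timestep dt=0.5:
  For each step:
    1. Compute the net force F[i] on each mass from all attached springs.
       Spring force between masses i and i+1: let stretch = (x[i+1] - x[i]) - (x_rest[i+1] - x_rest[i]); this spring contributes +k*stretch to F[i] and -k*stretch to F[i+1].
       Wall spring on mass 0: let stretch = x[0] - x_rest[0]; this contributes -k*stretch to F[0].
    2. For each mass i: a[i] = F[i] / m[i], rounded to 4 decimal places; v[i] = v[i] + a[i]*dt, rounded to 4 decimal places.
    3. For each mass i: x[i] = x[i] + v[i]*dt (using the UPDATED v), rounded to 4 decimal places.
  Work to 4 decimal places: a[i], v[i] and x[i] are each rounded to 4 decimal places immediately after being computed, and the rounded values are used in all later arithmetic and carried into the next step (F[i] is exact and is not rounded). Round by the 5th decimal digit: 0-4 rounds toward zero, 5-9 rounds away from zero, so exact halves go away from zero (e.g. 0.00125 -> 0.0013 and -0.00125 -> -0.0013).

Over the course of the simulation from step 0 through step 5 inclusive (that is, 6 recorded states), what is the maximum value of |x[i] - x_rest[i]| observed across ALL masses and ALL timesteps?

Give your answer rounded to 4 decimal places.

Step 0: x=[4.0000 7.0000 10.0000 11.0000] v=[0.0000 0.0000 0.0000 0.0000]
Step 1: x=[3.0000 7.0000 8.0000 12.0000] v=[-2.0000 0.0000 -4.0000 2.0000]
Step 2: x=[3.0000 4.0000 9.0000 12.5000] v=[0.0000 -6.0000 2.0000 1.0000]
Step 3: x=[1.0000 5.0000 8.5000 12.7500] v=[-4.0000 2.0000 -1.0000 0.5000]
Step 4: x=[2.0000 5.5000 8.7500 12.3750] v=[2.0000 1.0000 0.5000 -0.7500]
Step 5: x=[4.5000 5.7500 9.3750 11.6875] v=[5.0000 0.5000 1.2500 -1.3750]
Max displacement = 2.0000

Answer: 2.0000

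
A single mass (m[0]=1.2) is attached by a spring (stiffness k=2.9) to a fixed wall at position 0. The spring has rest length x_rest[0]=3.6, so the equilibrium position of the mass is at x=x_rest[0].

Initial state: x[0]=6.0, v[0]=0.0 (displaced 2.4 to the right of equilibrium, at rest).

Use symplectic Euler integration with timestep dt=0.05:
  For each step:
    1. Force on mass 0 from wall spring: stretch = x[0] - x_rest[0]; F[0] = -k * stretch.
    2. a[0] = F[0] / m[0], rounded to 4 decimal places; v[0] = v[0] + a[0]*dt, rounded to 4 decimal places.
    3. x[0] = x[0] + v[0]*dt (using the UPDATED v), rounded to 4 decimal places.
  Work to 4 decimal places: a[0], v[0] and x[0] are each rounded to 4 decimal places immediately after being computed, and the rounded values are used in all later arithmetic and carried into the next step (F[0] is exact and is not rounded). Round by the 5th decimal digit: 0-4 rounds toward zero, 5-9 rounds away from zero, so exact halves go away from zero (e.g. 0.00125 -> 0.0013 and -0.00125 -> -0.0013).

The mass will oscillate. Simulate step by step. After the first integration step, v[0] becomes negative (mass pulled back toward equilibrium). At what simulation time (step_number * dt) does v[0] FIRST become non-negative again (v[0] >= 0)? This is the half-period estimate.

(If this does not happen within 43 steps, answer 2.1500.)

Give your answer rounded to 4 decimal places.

Answer: 2.0500

Derivation:
Step 0: x=[6.0000] v=[0.0000]
Step 1: x=[5.9855] v=[-0.2900]
Step 2: x=[5.9566] v=[-0.5783]
Step 3: x=[5.9134] v=[-0.8631]
Step 4: x=[5.8563] v=[-1.1426]
Step 5: x=[5.7855] v=[-1.4152]
Step 6: x=[5.7015] v=[-1.6793]
Step 7: x=[5.6048] v=[-1.9332]
Step 8: x=[5.4960] v=[-2.1754]
Step 9: x=[5.3758] v=[-2.4045]
Step 10: x=[5.2448] v=[-2.6191]
Step 11: x=[5.1039] v=[-2.8178]
Step 12: x=[4.9539] v=[-2.9995]
Step 13: x=[4.7957] v=[-3.1631]
Step 14: x=[4.6303] v=[-3.3076]
Step 15: x=[4.4587] v=[-3.4321]
Step 16: x=[4.2819] v=[-3.5359]
Step 17: x=[4.1010] v=[-3.6183]
Step 18: x=[3.9171] v=[-3.6788]
Step 19: x=[3.7312] v=[-3.7171]
Step 20: x=[3.5446] v=[-3.7330]
Step 21: x=[3.3583] v=[-3.7263]
Step 22: x=[3.1734] v=[-3.6971]
Step 23: x=[2.9911] v=[-3.6456]
Step 24: x=[2.8125] v=[-3.5720]
Step 25: x=[2.6387] v=[-3.4768]
Step 26: x=[2.4707] v=[-3.3606]
Step 27: x=[2.3095] v=[-3.2241]
Step 28: x=[2.1561] v=[-3.0682]
Step 29: x=[2.0114] v=[-2.8937]
Step 30: x=[1.8763] v=[-2.7017]
Step 31: x=[1.7516] v=[-2.4934]
Step 32: x=[1.6381] v=[-2.2701]
Step 33: x=[1.5365] v=[-2.0330]
Step 34: x=[1.4473] v=[-1.7837]
Step 35: x=[1.3711] v=[-1.5236]
Step 36: x=[1.3084] v=[-1.2543]
Step 37: x=[1.2595] v=[-0.9774]
Step 38: x=[1.2248] v=[-0.6946]
Step 39: x=[1.2044] v=[-0.4076]
Step 40: x=[1.1985] v=[-0.1181]
Step 41: x=[1.2071] v=[0.1721]
First v>=0 after going negative at step 41, time=2.0500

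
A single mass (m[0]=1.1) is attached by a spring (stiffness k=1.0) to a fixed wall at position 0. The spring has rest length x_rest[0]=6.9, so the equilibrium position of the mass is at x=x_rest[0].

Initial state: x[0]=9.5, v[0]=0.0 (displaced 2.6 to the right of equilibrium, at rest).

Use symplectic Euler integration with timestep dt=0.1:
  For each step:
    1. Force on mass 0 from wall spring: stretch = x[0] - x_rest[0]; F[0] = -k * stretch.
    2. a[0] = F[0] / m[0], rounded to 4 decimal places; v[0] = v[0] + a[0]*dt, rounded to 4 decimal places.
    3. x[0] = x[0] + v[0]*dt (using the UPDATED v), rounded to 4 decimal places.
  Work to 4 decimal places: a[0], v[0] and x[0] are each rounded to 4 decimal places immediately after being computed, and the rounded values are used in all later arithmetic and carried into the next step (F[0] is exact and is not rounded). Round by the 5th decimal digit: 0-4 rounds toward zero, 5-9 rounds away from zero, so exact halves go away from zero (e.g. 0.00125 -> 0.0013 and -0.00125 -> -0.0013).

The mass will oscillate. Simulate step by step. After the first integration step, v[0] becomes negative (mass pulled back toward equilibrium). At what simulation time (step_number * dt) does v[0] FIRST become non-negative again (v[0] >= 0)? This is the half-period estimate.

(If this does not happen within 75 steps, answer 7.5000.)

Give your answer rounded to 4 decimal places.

Step 0: x=[9.5000] v=[0.0000]
Step 1: x=[9.4764] v=[-0.2364]
Step 2: x=[9.4293] v=[-0.4706]
Step 3: x=[9.3593] v=[-0.7005]
Step 4: x=[9.2669] v=[-0.9241]
Step 5: x=[9.1530] v=[-1.1393]
Step 6: x=[9.0186] v=[-1.3441]
Step 7: x=[8.8649] v=[-1.5367]
Step 8: x=[8.6934] v=[-1.7153]
Step 9: x=[8.5056] v=[-1.8783]
Step 10: x=[8.3032] v=[-2.0243]
Step 11: x=[8.0880] v=[-2.1519]
Step 12: x=[7.8620] v=[-2.2599]
Step 13: x=[7.6273] v=[-2.3474]
Step 14: x=[7.3860] v=[-2.4135]
Step 15: x=[7.1402] v=[-2.4577]
Step 16: x=[6.8923] v=[-2.4795]
Step 17: x=[6.6444] v=[-2.4788]
Step 18: x=[6.3988] v=[-2.4556]
Step 19: x=[6.1578] v=[-2.4100]
Step 20: x=[5.9236] v=[-2.3425]
Step 21: x=[5.6982] v=[-2.2537]
Step 22: x=[5.4838] v=[-2.1445]
Step 23: x=[5.2822] v=[-2.0158]
Step 24: x=[5.0953] v=[-1.8687]
Step 25: x=[4.9248] v=[-1.7046]
Step 26: x=[4.7723] v=[-1.5250]
Step 27: x=[4.6391] v=[-1.3316]
Step 28: x=[4.5265] v=[-1.1261]
Step 29: x=[4.4355] v=[-0.9103]
Step 30: x=[4.3669] v=[-0.6863]
Step 31: x=[4.3213] v=[-0.4560]
Step 32: x=[4.2991] v=[-0.2216]
Step 33: x=[4.3006] v=[0.0149]
First v>=0 after going negative at step 33, time=3.3000

Answer: 3.3000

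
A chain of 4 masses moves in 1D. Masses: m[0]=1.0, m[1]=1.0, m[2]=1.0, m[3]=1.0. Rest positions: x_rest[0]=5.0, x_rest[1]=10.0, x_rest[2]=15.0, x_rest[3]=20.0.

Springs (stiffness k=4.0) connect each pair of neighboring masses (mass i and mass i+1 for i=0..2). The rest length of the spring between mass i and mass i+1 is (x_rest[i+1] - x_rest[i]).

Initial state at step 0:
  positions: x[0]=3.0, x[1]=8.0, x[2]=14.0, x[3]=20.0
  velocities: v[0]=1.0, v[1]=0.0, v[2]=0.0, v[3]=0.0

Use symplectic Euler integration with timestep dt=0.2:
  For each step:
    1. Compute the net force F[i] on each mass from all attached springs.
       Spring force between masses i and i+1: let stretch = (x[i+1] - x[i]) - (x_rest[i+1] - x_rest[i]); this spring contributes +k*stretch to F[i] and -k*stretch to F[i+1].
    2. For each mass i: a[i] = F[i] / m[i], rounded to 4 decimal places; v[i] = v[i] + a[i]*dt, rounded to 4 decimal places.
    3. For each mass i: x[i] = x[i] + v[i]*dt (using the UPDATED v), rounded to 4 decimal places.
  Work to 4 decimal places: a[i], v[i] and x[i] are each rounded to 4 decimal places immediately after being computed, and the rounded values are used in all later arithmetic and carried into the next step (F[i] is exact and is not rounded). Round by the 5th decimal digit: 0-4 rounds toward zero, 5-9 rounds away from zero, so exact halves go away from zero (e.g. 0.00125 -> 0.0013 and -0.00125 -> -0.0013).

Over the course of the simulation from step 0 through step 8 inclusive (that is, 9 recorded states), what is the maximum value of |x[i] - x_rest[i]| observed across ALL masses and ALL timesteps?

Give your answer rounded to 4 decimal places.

Step 0: x=[3.0000 8.0000 14.0000 20.0000] v=[1.0000 0.0000 0.0000 0.0000]
Step 1: x=[3.2000 8.1600 14.0000 19.8400] v=[1.0000 0.8000 0.0000 -0.8000]
Step 2: x=[3.3936 8.4608 14.0000 19.5456] v=[0.9680 1.5040 0.0000 -1.4720]
Step 3: x=[3.5980 8.8371 14.0010 19.1639] v=[1.0218 1.8816 0.0051 -1.9085]
Step 4: x=[3.8406 9.2014 14.0019 18.7561] v=[1.2131 1.8214 0.0043 -2.0388]
Step 5: x=[4.1409 9.4760 13.9954 18.3877] v=[1.5017 1.3732 -0.0327 -1.8422]
Step 6: x=[4.4949 9.6201 13.9685 18.1165] v=[1.7698 0.7206 -0.1344 -1.3560]
Step 7: x=[4.8689 9.6399 13.9096 17.9816] v=[1.8700 0.0992 -0.2947 -0.6744]
Step 8: x=[5.2063 9.5795 13.8190 17.9952] v=[1.6868 -0.3018 -0.4529 0.0680]
Max displacement = 2.0184

Answer: 2.0184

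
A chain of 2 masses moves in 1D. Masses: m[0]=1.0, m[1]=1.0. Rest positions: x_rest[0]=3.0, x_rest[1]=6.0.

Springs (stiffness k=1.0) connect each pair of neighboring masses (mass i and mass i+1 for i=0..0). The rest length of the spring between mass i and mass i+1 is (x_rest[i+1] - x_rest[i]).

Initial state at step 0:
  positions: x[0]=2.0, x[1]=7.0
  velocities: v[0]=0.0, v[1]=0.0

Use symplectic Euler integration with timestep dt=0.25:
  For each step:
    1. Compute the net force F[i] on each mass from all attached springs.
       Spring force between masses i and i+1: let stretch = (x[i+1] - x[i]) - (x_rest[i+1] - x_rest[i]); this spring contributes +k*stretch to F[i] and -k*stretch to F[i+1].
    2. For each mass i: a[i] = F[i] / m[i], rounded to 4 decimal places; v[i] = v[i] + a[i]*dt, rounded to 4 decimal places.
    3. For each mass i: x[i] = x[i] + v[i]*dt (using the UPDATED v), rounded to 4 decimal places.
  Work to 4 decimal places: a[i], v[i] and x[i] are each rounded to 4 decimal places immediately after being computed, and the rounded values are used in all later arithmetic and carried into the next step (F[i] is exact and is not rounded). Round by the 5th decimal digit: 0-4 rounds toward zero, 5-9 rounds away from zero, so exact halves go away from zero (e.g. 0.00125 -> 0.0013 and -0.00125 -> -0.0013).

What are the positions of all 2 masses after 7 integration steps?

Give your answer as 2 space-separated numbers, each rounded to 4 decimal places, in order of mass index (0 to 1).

Answer: 3.9032 5.0970

Derivation:
Step 0: x=[2.0000 7.0000] v=[0.0000 0.0000]
Step 1: x=[2.1250 6.8750] v=[0.5000 -0.5000]
Step 2: x=[2.3594 6.6406] v=[0.9375 -0.9375]
Step 3: x=[2.6739 6.3262] v=[1.2578 -1.2578]
Step 4: x=[3.0291 5.9710] v=[1.4209 -1.4209]
Step 5: x=[3.3807 5.6194] v=[1.4064 -1.4064]
Step 6: x=[3.6847 5.3154] v=[1.2161 -1.2161]
Step 7: x=[3.9032 5.0970] v=[0.8738 -0.8738]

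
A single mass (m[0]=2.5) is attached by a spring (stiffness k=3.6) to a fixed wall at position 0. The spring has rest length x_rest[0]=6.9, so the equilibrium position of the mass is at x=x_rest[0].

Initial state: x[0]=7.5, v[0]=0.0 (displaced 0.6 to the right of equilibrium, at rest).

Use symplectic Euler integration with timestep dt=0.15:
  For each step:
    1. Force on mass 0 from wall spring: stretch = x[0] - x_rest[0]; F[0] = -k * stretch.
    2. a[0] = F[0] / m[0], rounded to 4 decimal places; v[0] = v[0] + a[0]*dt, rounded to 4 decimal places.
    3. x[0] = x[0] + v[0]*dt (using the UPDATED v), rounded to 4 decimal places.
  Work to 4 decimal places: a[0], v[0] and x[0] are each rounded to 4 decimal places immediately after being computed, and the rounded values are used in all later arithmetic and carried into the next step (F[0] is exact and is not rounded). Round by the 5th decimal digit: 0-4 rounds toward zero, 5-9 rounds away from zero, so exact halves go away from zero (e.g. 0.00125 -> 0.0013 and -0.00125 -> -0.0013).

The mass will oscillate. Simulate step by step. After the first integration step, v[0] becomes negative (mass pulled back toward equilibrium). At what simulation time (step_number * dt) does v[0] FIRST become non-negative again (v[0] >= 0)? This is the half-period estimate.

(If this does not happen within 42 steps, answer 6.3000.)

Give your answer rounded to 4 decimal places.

Step 0: x=[7.5000] v=[0.0000]
Step 1: x=[7.4806] v=[-0.1296]
Step 2: x=[7.4424] v=[-0.2550]
Step 3: x=[7.3866] v=[-0.3722]
Step 4: x=[7.3150] v=[-0.4773]
Step 5: x=[7.2300] v=[-0.5669]
Step 6: x=[7.1343] v=[-0.6382]
Step 7: x=[7.0310] v=[-0.6888]
Step 8: x=[6.9234] v=[-0.7171]
Step 9: x=[6.8151] v=[-0.7222]
Step 10: x=[6.7095] v=[-0.7039]
Step 11: x=[6.6101] v=[-0.6628]
Step 12: x=[6.5201] v=[-0.6002]
Step 13: x=[6.4424] v=[-0.5181]
Step 14: x=[6.3795] v=[-0.4193]
Step 15: x=[6.3335] v=[-0.3069]
Step 16: x=[6.3058] v=[-0.1845]
Step 17: x=[6.2974] v=[-0.0562]
Step 18: x=[6.3085] v=[0.0740]
First v>=0 after going negative at step 18, time=2.7000

Answer: 2.7000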